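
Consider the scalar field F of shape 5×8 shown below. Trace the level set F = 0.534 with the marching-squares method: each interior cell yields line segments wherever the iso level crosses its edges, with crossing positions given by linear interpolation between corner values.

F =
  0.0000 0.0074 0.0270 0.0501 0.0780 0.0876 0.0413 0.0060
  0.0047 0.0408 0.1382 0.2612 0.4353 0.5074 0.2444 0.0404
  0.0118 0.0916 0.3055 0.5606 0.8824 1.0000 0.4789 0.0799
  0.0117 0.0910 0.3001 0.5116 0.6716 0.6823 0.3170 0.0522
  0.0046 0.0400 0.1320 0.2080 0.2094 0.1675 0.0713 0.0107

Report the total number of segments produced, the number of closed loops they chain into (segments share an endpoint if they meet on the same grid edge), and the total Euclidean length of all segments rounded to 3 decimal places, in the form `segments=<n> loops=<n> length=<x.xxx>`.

cell (1,2): code 0100 → (1.911,3.000)–(2.000,2.896)
cell (1,3): code 1100 → (1.221,4.000)–(1.911,3.000)
cell (1,4): code 1100 → (1.054,5.000)–(1.221,4.000)
cell (1,5): code 1000 → (2.000,5.894)–(1.054,5.000)
cell (2,2): code 0010 → (2.000,2.896)–(2.543,3.000)
cell (2,3): code 0111 → (2.543,3.000)–(3.000,3.140)
cell (2,5): code 1001 → (3.000,5.406)–(2.000,5.894)
cell (3,3): code 0010 → (3.000,3.140)–(3.298,4.000)
cell (3,4): code 0011 → (3.298,4.000)–(3.288,5.000)
cell (3,5): code 0001 → (3.288,5.000)–(3.000,5.406)
total: 10 segments, chained into 1 closed loop(s), length Σ = 8.219388

segments=10 loops=1 length=8.219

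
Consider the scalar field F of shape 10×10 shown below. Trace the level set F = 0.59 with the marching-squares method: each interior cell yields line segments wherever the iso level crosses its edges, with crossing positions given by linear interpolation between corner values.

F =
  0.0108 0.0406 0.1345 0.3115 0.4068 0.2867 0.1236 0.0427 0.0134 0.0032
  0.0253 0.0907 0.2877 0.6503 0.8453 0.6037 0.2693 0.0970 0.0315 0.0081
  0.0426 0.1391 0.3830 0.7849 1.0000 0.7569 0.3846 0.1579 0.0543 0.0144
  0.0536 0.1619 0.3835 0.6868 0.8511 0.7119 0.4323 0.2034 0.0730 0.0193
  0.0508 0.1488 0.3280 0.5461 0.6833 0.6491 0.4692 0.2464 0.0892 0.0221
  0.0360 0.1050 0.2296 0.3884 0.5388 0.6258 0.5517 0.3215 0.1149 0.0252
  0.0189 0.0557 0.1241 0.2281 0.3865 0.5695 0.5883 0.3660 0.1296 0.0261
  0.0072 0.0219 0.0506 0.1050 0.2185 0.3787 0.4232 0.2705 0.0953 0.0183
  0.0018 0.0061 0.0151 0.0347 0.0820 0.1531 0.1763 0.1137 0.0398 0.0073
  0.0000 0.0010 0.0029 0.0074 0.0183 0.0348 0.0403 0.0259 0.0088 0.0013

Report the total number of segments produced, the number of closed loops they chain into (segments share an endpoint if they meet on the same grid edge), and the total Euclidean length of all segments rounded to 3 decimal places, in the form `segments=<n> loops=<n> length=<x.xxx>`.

cell (0,2): code 0100 → (0.822,3.000)–(1.000,2.834)
cell (0,3): code 1100 → (0.418,4.000)–(0.822,3.000)
cell (0,4): code 1100 → (0.957,5.000)–(0.418,4.000)
cell (0,5): code 1000 → (1.000,5.041)–(0.957,5.000)
cell (1,2): code 0110 → (1.000,2.834)–(2.000,2.515)
cell (1,5): code 1001 → (2.000,5.448)–(1.000,5.041)
cell (2,2): code 0110 → (2.000,2.515)–(3.000,2.681)
cell (2,5): code 1001 → (3.000,5.436)–(2.000,5.448)
cell (3,2): code 0010 → (3.000,2.681)–(3.688,3.000)
cell (3,3): code 0111 → (3.688,3.000)–(4.000,3.320)
cell (3,5): code 1001 → (4.000,5.329)–(3.000,5.436)
cell (4,3): code 0010 → (4.000,3.320)–(4.646,4.000)
cell (4,4): code 0111 → (4.646,4.000)–(5.000,4.589)
cell (4,5): code 1001 → (5.000,5.483)–(4.000,5.329)
cell (5,4): code 0010 → (5.000,4.589)–(5.636,5.000)
cell (5,5): code 0001 → (5.636,5.000)–(5.000,5.483)
total: 16 segments, chained into 1 closed loop(s), length Σ = 13.064437

segments=16 loops=1 length=13.064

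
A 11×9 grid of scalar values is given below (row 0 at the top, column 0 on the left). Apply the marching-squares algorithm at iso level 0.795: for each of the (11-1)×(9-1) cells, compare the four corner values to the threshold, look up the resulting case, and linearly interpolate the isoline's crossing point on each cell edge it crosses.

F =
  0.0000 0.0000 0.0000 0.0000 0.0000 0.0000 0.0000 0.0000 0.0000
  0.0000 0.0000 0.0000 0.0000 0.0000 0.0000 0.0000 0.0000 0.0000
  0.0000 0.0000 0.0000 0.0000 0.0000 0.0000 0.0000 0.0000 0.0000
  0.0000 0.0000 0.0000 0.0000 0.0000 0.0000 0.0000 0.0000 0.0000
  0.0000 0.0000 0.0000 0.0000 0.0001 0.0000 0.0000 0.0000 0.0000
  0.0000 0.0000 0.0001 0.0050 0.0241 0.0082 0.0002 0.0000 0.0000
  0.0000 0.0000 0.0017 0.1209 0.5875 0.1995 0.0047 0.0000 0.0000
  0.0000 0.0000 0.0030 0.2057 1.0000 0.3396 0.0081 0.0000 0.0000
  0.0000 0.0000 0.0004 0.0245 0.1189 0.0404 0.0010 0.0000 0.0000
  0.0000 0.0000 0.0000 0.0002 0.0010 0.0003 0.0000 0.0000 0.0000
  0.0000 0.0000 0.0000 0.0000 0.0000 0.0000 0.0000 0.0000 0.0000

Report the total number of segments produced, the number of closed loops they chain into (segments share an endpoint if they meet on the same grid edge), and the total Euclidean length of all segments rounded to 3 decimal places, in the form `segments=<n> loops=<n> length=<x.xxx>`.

cell (6,3): code 0100 → (6.503,4.000)–(7.000,3.742)
cell (6,4): code 1000 → (7.000,4.310)–(6.503,4.000)
cell (7,3): code 0010 → (7.000,3.742)–(7.233,4.000)
cell (7,4): code 0001 → (7.233,4.000)–(7.000,4.310)
total: 4 segments, chained into 1 closed loop(s), length Σ = 1.881353

segments=4 loops=1 length=1.881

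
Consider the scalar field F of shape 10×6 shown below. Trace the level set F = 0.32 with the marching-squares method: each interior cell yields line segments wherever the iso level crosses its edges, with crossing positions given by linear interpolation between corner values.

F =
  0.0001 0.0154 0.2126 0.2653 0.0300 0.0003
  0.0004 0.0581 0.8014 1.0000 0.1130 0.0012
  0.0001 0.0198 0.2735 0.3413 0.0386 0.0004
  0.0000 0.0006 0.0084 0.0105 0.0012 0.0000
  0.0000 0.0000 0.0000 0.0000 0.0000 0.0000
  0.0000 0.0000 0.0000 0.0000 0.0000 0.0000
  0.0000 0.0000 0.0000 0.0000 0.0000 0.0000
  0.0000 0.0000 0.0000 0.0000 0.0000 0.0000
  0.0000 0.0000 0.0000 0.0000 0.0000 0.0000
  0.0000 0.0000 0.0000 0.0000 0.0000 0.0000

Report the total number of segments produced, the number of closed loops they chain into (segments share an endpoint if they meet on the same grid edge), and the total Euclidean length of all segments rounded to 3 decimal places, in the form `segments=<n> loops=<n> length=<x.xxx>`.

cell (0,1): code 0100 → (0.182,2.000)–(1.000,1.352)
cell (0,2): code 1100 → (0.074,3.000)–(0.182,2.000)
cell (0,3): code 1000 → (1.000,3.767)–(0.074,3.000)
cell (1,1): code 0010 → (1.000,1.352)–(1.912,2.000)
cell (1,2): code 0111 → (1.912,2.000)–(2.000,2.686)
cell (1,3): code 1001 → (2.000,3.070)–(1.000,3.767)
cell (2,2): code 0010 → (2.000,2.686)–(2.064,3.000)
cell (2,3): code 0001 → (2.064,3.000)–(2.000,3.070)
total: 8 segments, chained into 1 closed loop(s), length Σ = 6.695218

segments=8 loops=1 length=6.695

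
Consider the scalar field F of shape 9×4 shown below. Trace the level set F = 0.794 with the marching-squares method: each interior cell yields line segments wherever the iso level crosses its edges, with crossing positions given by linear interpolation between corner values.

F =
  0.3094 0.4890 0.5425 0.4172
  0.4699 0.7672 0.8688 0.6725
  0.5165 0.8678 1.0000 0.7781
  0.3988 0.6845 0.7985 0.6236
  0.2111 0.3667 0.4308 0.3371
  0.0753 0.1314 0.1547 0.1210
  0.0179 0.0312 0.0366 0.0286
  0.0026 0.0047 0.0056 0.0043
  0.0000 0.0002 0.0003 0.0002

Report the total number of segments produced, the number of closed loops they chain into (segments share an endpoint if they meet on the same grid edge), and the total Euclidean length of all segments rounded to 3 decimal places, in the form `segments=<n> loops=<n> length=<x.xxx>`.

segments=10 loops=1 length=6.496

cell (0,1): code 0100 → (0.771,2.000)–(1.000,1.264)
cell (0,2): code 1000 → (1.000,2.381)–(0.771,2.000)
cell (1,0): code 0100 → (1.266,1.000)–(2.000,0.790)
cell (1,1): code 1110 → (1.000,1.264)–(1.266,1.000)
cell (1,2): code 1001 → (2.000,2.928)–(1.000,2.381)
cell (2,0): code 0010 → (2.000,0.790)–(2.403,1.000)
cell (2,1): code 0111 → (2.403,1.000)–(3.000,1.961)
cell (2,2): code 1001 → (3.000,2.026)–(2.000,2.928)
cell (3,1): code 0010 → (3.000,1.961)–(3.012,2.000)
cell (3,2): code 0001 → (3.012,2.000)–(3.000,2.026)
total: 10 segments, chained into 1 closed loop(s), length Σ = 6.495930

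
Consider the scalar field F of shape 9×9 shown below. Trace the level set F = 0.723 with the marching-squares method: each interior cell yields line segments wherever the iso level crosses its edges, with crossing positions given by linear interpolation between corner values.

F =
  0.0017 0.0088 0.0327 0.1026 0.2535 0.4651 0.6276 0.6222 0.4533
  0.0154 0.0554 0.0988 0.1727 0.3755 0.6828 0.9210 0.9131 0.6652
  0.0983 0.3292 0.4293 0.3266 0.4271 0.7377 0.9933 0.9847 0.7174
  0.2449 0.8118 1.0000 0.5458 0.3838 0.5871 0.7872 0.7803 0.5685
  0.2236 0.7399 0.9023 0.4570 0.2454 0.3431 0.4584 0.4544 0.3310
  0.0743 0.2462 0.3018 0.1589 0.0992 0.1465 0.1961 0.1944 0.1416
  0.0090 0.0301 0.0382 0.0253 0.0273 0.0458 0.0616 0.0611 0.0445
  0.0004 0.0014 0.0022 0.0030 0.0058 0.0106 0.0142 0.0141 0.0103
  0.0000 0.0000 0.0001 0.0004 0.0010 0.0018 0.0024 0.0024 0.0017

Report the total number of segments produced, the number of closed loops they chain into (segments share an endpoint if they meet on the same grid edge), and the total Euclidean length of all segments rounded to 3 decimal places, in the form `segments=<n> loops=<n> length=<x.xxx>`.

cell (0,5): code 0100 → (0.325,6.000)–(1.000,5.169)
cell (0,6): code 1100 → (0.347,7.000)–(0.325,6.000)
cell (0,7): code 1000 → (1.000,7.767)–(0.347,7.000)
cell (1,4): code 0100 → (1.732,5.000)–(2.000,4.953)
cell (1,5): code 1110 → (1.000,5.169)–(1.732,5.000)
cell (1,7): code 1001 → (2.000,7.979)–(1.000,7.767)
cell (2,0): code 0100 → (2.816,1.000)–(3.000,0.843)
cell (2,1): code 1100 → (2.515,2.000)–(2.816,1.000)
cell (2,2): code 1000 → (3.000,2.610)–(2.515,2.000)
cell (2,4): code 0010 → (2.000,4.953)–(2.098,5.000)
cell (2,5): code 0111 → (2.098,5.000)–(3.000,5.679)
cell (2,7): code 1001 → (3.000,7.271)–(2.000,7.979)
cell (3,0): code 0110 → (3.000,0.843)–(4.000,0.967)
cell (3,2): code 1001 → (4.000,2.403)–(3.000,2.610)
cell (3,5): code 0010 → (3.000,5.679)–(3.195,6.000)
cell (3,6): code 0011 → (3.195,6.000)–(3.176,7.000)
cell (3,7): code 0001 → (3.176,7.000)–(3.000,7.271)
cell (4,0): code 0010 → (4.000,0.967)–(4.034,1.000)
cell (4,1): code 0011 → (4.034,1.000)–(4.299,2.000)
cell (4,2): code 0001 → (4.299,2.000)–(4.000,2.403)
total: 20 segments, chained into 2 closed loop(s), length Σ = 14.963304

segments=20 loops=2 length=14.963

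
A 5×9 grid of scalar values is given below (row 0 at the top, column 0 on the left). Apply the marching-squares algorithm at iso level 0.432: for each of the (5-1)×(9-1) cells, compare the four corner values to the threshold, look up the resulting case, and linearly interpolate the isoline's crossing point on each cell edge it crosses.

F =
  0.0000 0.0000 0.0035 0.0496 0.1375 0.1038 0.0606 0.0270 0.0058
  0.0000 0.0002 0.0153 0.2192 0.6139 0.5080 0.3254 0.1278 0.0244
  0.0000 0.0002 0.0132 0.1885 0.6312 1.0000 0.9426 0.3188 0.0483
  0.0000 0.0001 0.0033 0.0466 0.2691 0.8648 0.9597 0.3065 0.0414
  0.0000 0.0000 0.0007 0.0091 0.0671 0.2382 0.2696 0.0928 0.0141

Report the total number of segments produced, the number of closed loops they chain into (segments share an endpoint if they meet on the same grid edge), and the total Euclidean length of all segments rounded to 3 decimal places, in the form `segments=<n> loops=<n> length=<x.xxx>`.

segments=12 loops=1 length=10.201

cell (0,3): code 0100 → (0.618,4.000)–(1.000,3.539)
cell (0,4): code 1100 → (0.812,5.000)–(0.618,4.000)
cell (0,5): code 1000 → (1.000,5.416)–(0.812,5.000)
cell (1,3): code 0110 → (1.000,3.539)–(2.000,3.550)
cell (1,5): code 1101 → (1.173,6.000)–(1.000,5.416)
cell (1,6): code 1000 → (2.000,6.819)–(1.173,6.000)
cell (2,3): code 0010 → (2.000,3.550)–(2.550,4.000)
cell (2,4): code 0111 → (2.550,4.000)–(3.000,4.273)
cell (2,6): code 1001 → (3.000,6.808)–(2.000,6.819)
cell (3,4): code 0010 → (3.000,4.273)–(3.691,5.000)
cell (3,5): code 0011 → (3.691,5.000)–(3.765,6.000)
cell (3,6): code 0001 → (3.765,6.000)–(3.000,6.808)
total: 12 segments, chained into 1 closed loop(s), length Σ = 10.201248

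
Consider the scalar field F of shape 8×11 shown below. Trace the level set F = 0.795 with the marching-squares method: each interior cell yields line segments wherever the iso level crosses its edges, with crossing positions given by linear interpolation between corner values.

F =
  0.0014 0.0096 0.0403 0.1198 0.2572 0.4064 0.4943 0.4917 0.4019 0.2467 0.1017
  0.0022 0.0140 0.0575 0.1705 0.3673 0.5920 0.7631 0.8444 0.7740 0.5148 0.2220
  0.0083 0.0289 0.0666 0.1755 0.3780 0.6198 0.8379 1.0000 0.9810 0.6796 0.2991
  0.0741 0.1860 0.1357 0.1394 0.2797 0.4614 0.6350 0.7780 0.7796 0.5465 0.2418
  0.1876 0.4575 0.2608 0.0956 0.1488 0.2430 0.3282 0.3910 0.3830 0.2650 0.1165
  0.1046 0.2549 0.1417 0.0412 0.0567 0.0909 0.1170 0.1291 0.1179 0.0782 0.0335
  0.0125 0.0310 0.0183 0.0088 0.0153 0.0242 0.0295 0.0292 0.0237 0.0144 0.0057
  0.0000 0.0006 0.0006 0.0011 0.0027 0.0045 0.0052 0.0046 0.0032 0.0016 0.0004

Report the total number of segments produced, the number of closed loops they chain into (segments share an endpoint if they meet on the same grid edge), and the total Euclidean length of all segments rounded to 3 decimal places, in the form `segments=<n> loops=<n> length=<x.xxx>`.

segments=10 loops=1 length=7.557

cell (0,6): code 0100 → (0.860,7.000)–(1.000,6.392)
cell (0,7): code 1000 → (1.000,7.702)–(0.860,7.000)
cell (1,5): code 0100 → (1.426,6.000)–(2.000,5.803)
cell (1,6): code 1110 → (1.000,6.392)–(1.426,6.000)
cell (1,7): code 1101 → (1.101,8.000)–(1.000,7.702)
cell (1,8): code 1000 → (2.000,8.617)–(1.101,8.000)
cell (2,5): code 0010 → (2.000,5.803)–(2.211,6.000)
cell (2,6): code 0011 → (2.211,6.000)–(2.923,7.000)
cell (2,7): code 0011 → (2.923,7.000)–(2.924,8.000)
cell (2,8): code 0001 → (2.924,8.000)–(2.000,8.617)
total: 10 segments, chained into 1 closed loop(s), length Σ = 7.557172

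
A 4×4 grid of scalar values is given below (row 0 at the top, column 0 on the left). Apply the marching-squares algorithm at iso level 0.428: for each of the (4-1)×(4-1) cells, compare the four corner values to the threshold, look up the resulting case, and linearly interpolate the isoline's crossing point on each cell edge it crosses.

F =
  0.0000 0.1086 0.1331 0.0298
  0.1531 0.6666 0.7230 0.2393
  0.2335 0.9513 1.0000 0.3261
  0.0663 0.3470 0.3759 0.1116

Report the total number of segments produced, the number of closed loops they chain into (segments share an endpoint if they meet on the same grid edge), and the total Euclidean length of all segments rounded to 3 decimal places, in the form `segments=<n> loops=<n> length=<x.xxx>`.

segments=8 loops=1 length=7.868

cell (0,0): code 0100 → (0.572,1.000)–(1.000,0.535)
cell (0,1): code 1100 → (0.500,2.000)–(0.572,1.000)
cell (0,2): code 1000 → (1.000,2.610)–(0.500,2.000)
cell (1,0): code 0110 → (1.000,0.535)–(2.000,0.271)
cell (1,2): code 1001 → (2.000,2.849)–(1.000,2.610)
cell (2,0): code 0010 → (2.000,0.271)–(2.866,1.000)
cell (2,1): code 0011 → (2.866,1.000)–(2.917,2.000)
cell (2,2): code 0001 → (2.917,2.000)–(2.000,2.849)
total: 8 segments, chained into 1 closed loop(s), length Σ = 7.867720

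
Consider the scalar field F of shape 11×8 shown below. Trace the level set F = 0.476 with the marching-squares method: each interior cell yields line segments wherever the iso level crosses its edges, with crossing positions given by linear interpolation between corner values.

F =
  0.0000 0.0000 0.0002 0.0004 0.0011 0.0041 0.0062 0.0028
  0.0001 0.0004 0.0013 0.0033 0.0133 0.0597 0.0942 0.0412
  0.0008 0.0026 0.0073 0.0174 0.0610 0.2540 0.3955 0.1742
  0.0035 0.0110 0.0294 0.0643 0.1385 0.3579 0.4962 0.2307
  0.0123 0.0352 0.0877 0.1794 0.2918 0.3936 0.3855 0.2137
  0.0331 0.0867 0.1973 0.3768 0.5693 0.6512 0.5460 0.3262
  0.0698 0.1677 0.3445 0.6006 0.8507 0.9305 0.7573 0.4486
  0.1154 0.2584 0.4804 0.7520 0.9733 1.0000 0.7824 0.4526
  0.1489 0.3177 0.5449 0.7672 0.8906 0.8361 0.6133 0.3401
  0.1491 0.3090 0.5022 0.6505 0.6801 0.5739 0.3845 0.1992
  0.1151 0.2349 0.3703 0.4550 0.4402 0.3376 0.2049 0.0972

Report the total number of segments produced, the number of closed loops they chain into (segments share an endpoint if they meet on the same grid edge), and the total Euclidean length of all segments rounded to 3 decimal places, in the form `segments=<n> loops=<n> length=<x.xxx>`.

segments=24 loops=2 length=17.588

cell (2,5): code 0100 → (2.799,6.000)–(3.000,5.854)
cell (2,6): code 1000 → (3.000,6.076)–(2.799,6.000)
cell (3,5): code 0010 → (3.000,5.854)–(3.182,6.000)
cell (3,6): code 0001 → (3.182,6.000)–(3.000,6.076)
cell (4,3): code 0100 → (4.664,4.000)–(5.000,3.515)
cell (4,4): code 1100 → (4.320,5.000)–(4.664,4.000)
cell (4,5): code 1100 → (4.564,6.000)–(4.320,5.000)
cell (4,6): code 1000 → (5.000,6.318)–(4.564,6.000)
cell (5,2): code 0100 → (5.443,3.000)–(6.000,2.513)
cell (5,3): code 1110 → (5.000,3.515)–(5.443,3.000)
cell (5,6): code 1001 → (6.000,6.911)–(5.000,6.318)
cell (6,1): code 0100 → (6.968,2.000)–(7.000,1.980)
cell (6,2): code 1110 → (6.000,2.513)–(6.968,2.000)
cell (6,6): code 1001 → (7.000,6.929)–(6.000,6.911)
cell (7,1): code 0110 → (7.000,1.980)–(8.000,1.697)
cell (7,6): code 1001 → (8.000,6.503)–(7.000,6.929)
cell (8,1): code 0110 → (8.000,1.697)–(9.000,1.864)
cell (8,5): code 1011 → (9.000,5.517)–(8.600,6.000)
cell (8,6): code 0001 → (8.600,6.000)–(8.000,6.503)
cell (9,1): code 0010 → (9.000,1.864)–(9.199,2.000)
cell (9,2): code 0011 → (9.199,2.000)–(9.893,3.000)
cell (9,3): code 0011 → (9.893,3.000)–(9.851,4.000)
cell (9,4): code 0011 → (9.851,4.000)–(9.414,5.000)
cell (9,5): code 0001 → (9.414,5.000)–(9.000,5.517)
total: 24 segments, chained into 2 closed loop(s), length Σ = 17.588481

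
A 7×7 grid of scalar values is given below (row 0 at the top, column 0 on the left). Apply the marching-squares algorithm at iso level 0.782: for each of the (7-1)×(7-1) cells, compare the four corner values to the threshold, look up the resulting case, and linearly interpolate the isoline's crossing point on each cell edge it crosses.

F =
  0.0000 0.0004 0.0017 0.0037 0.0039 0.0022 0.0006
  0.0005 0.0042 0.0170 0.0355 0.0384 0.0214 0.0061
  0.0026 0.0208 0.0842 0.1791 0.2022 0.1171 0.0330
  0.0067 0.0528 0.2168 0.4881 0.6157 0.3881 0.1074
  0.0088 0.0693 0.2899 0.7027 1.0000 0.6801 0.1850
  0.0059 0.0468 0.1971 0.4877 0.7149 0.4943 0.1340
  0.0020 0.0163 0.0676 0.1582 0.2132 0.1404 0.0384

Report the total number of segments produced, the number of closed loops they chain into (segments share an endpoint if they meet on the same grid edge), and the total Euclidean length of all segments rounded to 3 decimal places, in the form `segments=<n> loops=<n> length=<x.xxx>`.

segments=4 loops=1 length=3.897

cell (3,3): code 0100 → (3.433,4.000)–(4.000,3.267)
cell (3,4): code 1000 → (4.000,4.681)–(3.433,4.000)
cell (4,3): code 0010 → (4.000,3.267)–(4.765,4.000)
cell (4,4): code 0001 → (4.765,4.000)–(4.000,4.681)
total: 4 segments, chained into 1 closed loop(s), length Σ = 3.897401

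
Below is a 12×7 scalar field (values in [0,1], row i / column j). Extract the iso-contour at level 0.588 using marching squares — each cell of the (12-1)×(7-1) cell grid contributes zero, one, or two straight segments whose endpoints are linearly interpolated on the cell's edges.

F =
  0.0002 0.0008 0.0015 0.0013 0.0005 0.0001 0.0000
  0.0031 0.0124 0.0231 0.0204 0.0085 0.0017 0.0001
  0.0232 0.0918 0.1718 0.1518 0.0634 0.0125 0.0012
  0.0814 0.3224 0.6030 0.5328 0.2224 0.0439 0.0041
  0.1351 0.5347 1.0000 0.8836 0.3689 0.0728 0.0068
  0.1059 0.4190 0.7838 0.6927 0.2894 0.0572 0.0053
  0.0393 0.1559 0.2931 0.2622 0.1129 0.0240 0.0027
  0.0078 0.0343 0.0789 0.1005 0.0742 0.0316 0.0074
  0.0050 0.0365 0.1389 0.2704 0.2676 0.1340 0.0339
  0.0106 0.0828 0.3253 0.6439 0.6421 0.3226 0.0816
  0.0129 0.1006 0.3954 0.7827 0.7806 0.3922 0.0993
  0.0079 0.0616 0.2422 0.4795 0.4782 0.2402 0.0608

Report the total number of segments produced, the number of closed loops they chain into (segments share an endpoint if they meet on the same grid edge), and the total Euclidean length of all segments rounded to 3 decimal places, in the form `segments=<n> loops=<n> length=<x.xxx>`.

cell (2,1): code 0100 → (2.965,2.000)–(3.000,1.947)
cell (2,2): code 1000 → (3.000,2.214)–(2.965,2.000)
cell (3,1): code 0110 → (3.000,1.947)–(4.000,1.115)
cell (3,2): code 1101 → (3.157,3.000)–(3.000,2.214)
cell (3,3): code 1000 → (4.000,3.574)–(3.157,3.000)
cell (4,1): code 0110 → (4.000,1.115)–(5.000,1.463)
cell (4,3): code 1001 → (5.000,3.260)–(4.000,3.574)
cell (5,1): code 0010 → (5.000,1.463)–(5.399,2.000)
cell (5,2): code 0011 → (5.399,2.000)–(5.243,3.000)
cell (5,3): code 0001 → (5.243,3.000)–(5.000,3.260)
cell (8,2): code 0100 → (8.850,3.000)–(9.000,2.825)
cell (8,3): code 1100 → (8.856,4.000)–(8.850,3.000)
cell (8,4): code 1000 → (9.000,4.169)–(8.856,4.000)
cell (9,2): code 0110 → (9.000,2.825)–(10.000,2.497)
cell (9,4): code 1001 → (10.000,4.496)–(9.000,4.169)
cell (10,2): code 0010 → (10.000,2.497)–(10.642,3.000)
cell (10,3): code 0011 → (10.642,3.000)–(10.637,4.000)
cell (10,4): code 0001 → (10.637,4.000)–(10.000,4.496)
total: 18 segments, chained into 2 closed loop(s), length Σ = 13.726876

segments=18 loops=2 length=13.727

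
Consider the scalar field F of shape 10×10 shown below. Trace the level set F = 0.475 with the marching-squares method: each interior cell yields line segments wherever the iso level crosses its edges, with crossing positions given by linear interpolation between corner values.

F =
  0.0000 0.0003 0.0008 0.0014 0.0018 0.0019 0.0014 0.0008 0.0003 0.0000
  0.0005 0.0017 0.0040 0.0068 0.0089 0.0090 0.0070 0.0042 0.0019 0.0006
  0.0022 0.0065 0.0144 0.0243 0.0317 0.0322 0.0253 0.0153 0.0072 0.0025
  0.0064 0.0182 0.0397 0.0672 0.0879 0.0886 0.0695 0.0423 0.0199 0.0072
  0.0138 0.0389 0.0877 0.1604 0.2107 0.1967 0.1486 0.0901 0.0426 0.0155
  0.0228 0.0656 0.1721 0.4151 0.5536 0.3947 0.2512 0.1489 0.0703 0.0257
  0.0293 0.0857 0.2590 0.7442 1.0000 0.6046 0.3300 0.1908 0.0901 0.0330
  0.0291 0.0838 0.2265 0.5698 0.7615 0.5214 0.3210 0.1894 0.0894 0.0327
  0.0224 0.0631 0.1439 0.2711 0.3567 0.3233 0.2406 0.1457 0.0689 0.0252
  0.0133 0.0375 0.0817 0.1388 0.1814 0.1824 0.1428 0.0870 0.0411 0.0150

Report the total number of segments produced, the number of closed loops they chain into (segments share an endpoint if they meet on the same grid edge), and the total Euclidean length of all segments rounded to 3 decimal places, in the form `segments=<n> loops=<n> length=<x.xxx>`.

cell (4,3): code 0100 → (4.771,4.000)–(5.000,3.432)
cell (4,4): code 1000 → (5.000,4.495)–(4.771,4.000)
cell (5,2): code 0100 → (5.182,3.000)–(6.000,2.445)
cell (5,3): code 1110 → (5.000,3.432)–(5.182,3.000)
cell (5,4): code 1101 → (5.383,5.000)–(5.000,4.495)
cell (5,5): code 1000 → (6.000,5.472)–(5.383,5.000)
cell (6,2): code 0110 → (6.000,2.445)–(7.000,2.724)
cell (6,5): code 1001 → (7.000,5.232)–(6.000,5.472)
cell (7,2): code 0010 → (7.000,2.724)–(7.317,3.000)
cell (7,3): code 0011 → (7.317,3.000)–(7.708,4.000)
cell (7,4): code 0011 → (7.708,4.000)–(7.234,5.000)
cell (7,5): code 0001 → (7.234,5.000)–(7.000,5.232)
total: 12 segments, chained into 1 closed loop(s), length Σ = 9.022434

segments=12 loops=1 length=9.022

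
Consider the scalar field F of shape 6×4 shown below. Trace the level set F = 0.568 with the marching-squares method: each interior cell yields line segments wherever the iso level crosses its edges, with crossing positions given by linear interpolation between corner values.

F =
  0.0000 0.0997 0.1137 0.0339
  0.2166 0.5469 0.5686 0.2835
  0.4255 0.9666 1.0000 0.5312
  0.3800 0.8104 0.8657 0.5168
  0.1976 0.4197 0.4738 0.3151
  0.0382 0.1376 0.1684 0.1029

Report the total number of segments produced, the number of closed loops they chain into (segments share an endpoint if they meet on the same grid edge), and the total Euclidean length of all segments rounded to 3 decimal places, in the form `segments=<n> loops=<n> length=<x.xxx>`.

segments=10 loops=1 length=8.571

cell (0,1): code 0100 → (0.999,2.000)–(1.000,1.972)
cell (0,2): code 1000 → (1.000,2.002)–(0.999,2.000)
cell (1,0): code 0100 → (1.050,1.000)–(2.000,0.263)
cell (1,1): code 1110 → (1.000,1.972)–(1.050,1.000)
cell (1,2): code 1001 → (2.000,2.922)–(1.000,2.002)
cell (2,0): code 0110 → (2.000,0.263)–(3.000,0.437)
cell (2,2): code 1001 → (3.000,2.853)–(2.000,2.922)
cell (3,0): code 0010 → (3.000,0.437)–(3.620,1.000)
cell (3,1): code 0011 → (3.620,1.000)–(3.760,2.000)
cell (3,2): code 0001 → (3.760,2.000)–(3.000,2.853)
total: 10 segments, chained into 1 closed loop(s), length Σ = 8.571383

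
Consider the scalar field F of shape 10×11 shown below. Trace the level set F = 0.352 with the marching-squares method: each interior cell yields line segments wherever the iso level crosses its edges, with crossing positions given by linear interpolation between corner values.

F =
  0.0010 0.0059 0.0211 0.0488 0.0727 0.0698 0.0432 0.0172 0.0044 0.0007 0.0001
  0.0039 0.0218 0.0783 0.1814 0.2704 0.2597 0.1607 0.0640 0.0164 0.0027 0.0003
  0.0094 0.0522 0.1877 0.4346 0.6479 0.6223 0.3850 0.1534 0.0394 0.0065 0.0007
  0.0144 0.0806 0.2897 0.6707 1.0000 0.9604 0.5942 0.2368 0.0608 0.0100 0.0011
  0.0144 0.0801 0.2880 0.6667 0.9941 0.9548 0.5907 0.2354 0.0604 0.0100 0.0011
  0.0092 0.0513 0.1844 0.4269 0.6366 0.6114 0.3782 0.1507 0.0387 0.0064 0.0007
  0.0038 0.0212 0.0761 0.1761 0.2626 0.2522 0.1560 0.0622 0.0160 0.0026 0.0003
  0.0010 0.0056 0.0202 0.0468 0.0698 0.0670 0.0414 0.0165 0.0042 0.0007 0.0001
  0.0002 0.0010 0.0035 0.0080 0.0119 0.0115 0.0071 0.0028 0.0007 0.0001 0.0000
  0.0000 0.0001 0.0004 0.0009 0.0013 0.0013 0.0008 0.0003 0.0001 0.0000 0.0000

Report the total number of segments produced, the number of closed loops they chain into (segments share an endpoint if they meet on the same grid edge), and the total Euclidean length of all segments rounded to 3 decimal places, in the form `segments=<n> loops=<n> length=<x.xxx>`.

cell (1,2): code 0100 → (1.674,3.000)–(2.000,2.665)
cell (1,3): code 1100 → (1.216,4.000)–(1.674,3.000)
cell (1,4): code 1100 → (1.255,5.000)–(1.216,4.000)
cell (1,5): code 1100 → (1.853,6.000)–(1.255,5.000)
cell (1,6): code 1000 → (2.000,6.142)–(1.853,6.000)
cell (2,2): code 0110 → (2.000,2.665)–(3.000,2.164)
cell (2,6): code 1001 → (3.000,6.678)–(2.000,6.142)
cell (3,2): code 0110 → (3.000,2.164)–(4.000,2.169)
cell (3,6): code 1001 → (4.000,6.672)–(3.000,6.678)
cell (4,2): code 0110 → (4.000,2.169)–(5.000,2.691)
cell (4,6): code 1001 → (5.000,6.115)–(4.000,6.672)
cell (5,2): code 0010 → (5.000,2.691)–(5.299,3.000)
cell (5,3): code 0011 → (5.299,3.000)–(5.761,4.000)
cell (5,4): code 0011 → (5.761,4.000)–(5.722,5.000)
cell (5,5): code 0011 → (5.722,5.000)–(5.118,6.000)
cell (5,6): code 0001 → (5.118,6.000)–(5.000,6.115)
total: 16 segments, chained into 1 closed loop(s), length Σ = 14.328917

segments=16 loops=1 length=14.329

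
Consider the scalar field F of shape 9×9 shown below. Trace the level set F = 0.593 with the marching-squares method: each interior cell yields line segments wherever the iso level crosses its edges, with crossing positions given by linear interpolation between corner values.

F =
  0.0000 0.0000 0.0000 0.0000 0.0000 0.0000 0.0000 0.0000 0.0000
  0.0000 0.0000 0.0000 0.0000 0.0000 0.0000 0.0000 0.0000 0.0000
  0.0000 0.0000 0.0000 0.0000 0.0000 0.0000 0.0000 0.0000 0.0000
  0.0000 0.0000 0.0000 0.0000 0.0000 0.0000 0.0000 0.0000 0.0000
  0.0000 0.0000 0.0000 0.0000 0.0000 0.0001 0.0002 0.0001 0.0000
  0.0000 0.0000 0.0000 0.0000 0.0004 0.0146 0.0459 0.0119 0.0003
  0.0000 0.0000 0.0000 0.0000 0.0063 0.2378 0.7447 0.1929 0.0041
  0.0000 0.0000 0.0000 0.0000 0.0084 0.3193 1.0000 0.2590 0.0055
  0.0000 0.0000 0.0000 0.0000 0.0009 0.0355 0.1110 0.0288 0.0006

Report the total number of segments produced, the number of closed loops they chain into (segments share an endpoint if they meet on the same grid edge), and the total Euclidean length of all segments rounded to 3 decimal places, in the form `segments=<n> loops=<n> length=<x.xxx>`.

segments=6 loops=1 length=4.269

cell (5,5): code 0100 → (5.783,6.000)–(6.000,5.701)
cell (5,6): code 1000 → (6.000,6.275)–(5.783,6.000)
cell (6,5): code 0110 → (6.000,5.701)–(7.000,5.402)
cell (6,6): code 1001 → (7.000,6.549)–(6.000,6.275)
cell (7,5): code 0010 → (7.000,5.402)–(7.458,6.000)
cell (7,6): code 0001 → (7.458,6.000)–(7.000,6.549)
total: 6 segments, chained into 1 closed loop(s), length Σ = 4.268699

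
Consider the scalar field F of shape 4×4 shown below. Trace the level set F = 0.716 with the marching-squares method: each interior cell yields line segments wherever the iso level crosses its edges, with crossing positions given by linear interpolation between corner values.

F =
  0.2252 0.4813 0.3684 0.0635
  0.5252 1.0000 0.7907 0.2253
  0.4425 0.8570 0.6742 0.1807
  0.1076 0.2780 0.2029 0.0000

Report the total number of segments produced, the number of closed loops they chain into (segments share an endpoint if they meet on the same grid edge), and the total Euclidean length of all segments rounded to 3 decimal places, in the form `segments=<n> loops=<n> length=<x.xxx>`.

segments=8 loops=1 length=5.438

cell (0,0): code 0100 → (0.452,1.000)–(1.000,0.402)
cell (0,1): code 1100 → (0.823,2.000)–(0.452,1.000)
cell (0,2): code 1000 → (1.000,2.132)–(0.823,2.000)
cell (1,0): code 0110 → (1.000,0.402)–(2.000,0.660)
cell (1,1): code 1011 → (2.000,1.771)–(1.641,2.000)
cell (1,2): code 0001 → (1.641,2.000)–(1.000,2.132)
cell (2,0): code 0010 → (2.000,0.660)–(2.244,1.000)
cell (2,1): code 0001 → (2.244,1.000)–(2.000,1.771)
total: 8 segments, chained into 1 closed loop(s), length Σ = 5.438256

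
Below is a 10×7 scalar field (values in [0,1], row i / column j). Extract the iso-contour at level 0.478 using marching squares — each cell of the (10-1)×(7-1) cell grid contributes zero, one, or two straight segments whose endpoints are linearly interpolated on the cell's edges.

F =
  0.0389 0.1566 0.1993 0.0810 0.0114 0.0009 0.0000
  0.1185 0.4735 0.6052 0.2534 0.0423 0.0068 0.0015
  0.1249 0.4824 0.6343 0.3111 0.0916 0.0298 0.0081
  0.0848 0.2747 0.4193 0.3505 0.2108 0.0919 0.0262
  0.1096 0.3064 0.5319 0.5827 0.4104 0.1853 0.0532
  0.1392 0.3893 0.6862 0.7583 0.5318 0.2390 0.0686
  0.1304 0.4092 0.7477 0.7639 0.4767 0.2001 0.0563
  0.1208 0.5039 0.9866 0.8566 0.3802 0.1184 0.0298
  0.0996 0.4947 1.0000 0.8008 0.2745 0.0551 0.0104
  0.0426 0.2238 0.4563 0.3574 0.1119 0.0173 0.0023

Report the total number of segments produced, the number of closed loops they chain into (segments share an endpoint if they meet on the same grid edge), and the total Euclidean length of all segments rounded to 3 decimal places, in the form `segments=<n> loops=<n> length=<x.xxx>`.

segments=26 loops=2 length=19.671

cell (0,1): code 0100 → (0.687,2.000)–(1.000,1.034)
cell (0,2): code 1000 → (1.000,2.362)–(0.687,2.000)
cell (1,0): code 0100 → (1.506,1.000)–(2.000,0.988)
cell (1,1): code 1110 → (1.000,1.034)–(1.506,1.000)
cell (1,2): code 1001 → (2.000,2.484)–(1.000,2.362)
cell (2,0): code 0010 → (2.000,0.988)–(2.021,1.000)
cell (2,1): code 0011 → (2.021,1.000)–(2.727,2.000)
cell (2,2): code 0001 → (2.727,2.000)–(2.000,2.484)
cell (3,1): code 0100 → (3.521,2.000)–(4.000,1.761)
cell (3,2): code 1100 → (3.549,3.000)–(3.521,2.000)
cell (3,3): code 1000 → (4.000,3.608)–(3.549,3.000)
cell (4,1): code 0110 → (4.000,1.761)–(5.000,1.299)
cell (4,3): code 1101 → (4.557,4.000)–(4.000,3.608)
cell (4,4): code 1000 → (5.000,4.184)–(4.557,4.000)
cell (5,1): code 0110 → (5.000,1.299)–(6.000,1.203)
cell (5,3): code 1011 → (6.000,3.995)–(5.976,4.000)
cell (5,4): code 0001 → (5.976,4.000)–(5.000,4.184)
cell (6,0): code 0100 → (6.727,1.000)–(7.000,0.932)
cell (6,1): code 1110 → (6.000,1.203)–(6.727,1.000)
cell (6,3): code 1001 → (7.000,3.795)–(6.000,3.995)
cell (7,0): code 0110 → (7.000,0.932)–(8.000,0.958)
cell (7,3): code 1001 → (8.000,3.613)–(7.000,3.795)
cell (8,0): code 0010 → (8.000,0.958)–(8.062,1.000)
cell (8,1): code 0011 → (8.062,1.000)–(8.960,2.000)
cell (8,2): code 0011 → (8.960,2.000)–(8.728,3.000)
cell (8,3): code 0001 → (8.728,3.000)–(8.000,3.613)
total: 26 segments, chained into 2 closed loop(s), length Σ = 19.671323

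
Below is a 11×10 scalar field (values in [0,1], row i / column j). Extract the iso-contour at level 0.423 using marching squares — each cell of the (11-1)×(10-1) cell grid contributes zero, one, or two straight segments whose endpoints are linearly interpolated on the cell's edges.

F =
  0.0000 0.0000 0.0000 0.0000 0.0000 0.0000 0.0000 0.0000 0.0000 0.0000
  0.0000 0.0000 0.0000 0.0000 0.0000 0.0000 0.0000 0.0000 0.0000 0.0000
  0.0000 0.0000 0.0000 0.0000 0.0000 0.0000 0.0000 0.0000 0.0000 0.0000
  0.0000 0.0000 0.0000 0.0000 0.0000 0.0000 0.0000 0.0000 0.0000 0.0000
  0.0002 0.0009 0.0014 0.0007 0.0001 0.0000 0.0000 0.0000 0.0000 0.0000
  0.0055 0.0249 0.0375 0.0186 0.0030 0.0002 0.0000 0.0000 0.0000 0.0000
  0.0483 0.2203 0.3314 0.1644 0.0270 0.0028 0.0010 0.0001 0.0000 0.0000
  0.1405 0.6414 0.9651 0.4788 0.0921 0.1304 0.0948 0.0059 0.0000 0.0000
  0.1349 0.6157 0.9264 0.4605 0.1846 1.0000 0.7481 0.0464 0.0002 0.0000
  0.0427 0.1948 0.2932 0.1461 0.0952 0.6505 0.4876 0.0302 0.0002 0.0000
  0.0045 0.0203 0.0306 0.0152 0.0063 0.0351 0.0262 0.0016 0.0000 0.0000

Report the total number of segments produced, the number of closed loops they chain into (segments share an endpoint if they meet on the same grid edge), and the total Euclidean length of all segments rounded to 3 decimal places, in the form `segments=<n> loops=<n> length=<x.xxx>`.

cell (6,0): code 0100 → (6.481,1.000)–(7.000,0.564)
cell (6,1): code 1100 → (6.145,2.000)–(6.481,1.000)
cell (6,2): code 1100 → (6.823,3.000)–(6.145,2.000)
cell (6,3): code 1000 → (7.000,3.144)–(6.823,3.000)
cell (7,0): code 0110 → (7.000,0.564)–(8.000,0.599)
cell (7,3): code 1001 → (8.000,3.136)–(7.000,3.144)
cell (7,4): code 0100 → (7.336,5.000)–(8.000,4.292)
cell (7,5): code 1100 → (7.502,6.000)–(7.336,5.000)
cell (7,6): code 1000 → (8.000,6.463)–(7.502,6.000)
cell (8,0): code 0010 → (8.000,0.599)–(8.458,1.000)
cell (8,1): code 0011 → (8.458,1.000)–(8.795,2.000)
cell (8,2): code 0011 → (8.795,2.000)–(8.119,3.000)
cell (8,3): code 0001 → (8.119,3.000)–(8.000,3.136)
cell (8,4): code 0110 → (8.000,4.292)–(9.000,4.590)
cell (8,6): code 1001 → (9.000,6.141)–(8.000,6.463)
cell (9,4): code 0010 → (9.000,4.590)–(9.370,5.000)
cell (9,5): code 0011 → (9.370,5.000)–(9.140,6.000)
cell (9,6): code 0001 → (9.140,6.000)–(9.000,6.141)
total: 18 segments, chained into 2 closed loop(s), length Σ = 14.756228

segments=18 loops=2 length=14.756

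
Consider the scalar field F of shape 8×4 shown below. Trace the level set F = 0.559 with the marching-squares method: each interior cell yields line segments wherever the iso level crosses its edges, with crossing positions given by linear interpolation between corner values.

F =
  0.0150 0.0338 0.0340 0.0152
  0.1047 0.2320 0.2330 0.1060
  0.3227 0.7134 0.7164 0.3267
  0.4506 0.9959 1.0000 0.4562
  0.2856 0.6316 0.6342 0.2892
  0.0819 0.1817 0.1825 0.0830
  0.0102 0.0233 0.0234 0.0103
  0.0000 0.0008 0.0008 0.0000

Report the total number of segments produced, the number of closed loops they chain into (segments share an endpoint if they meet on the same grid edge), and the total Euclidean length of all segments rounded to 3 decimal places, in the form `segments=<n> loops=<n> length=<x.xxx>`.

cell (1,0): code 0100 → (1.679,1.000)–(2.000,0.605)
cell (1,1): code 1100 → (1.674,2.000)–(1.679,1.000)
cell (1,2): code 1000 → (2.000,2.404)–(1.674,2.000)
cell (2,0): code 0110 → (2.000,0.605)–(3.000,0.199)
cell (2,2): code 1001 → (3.000,2.811)–(2.000,2.404)
cell (3,0): code 0110 → (3.000,0.199)–(4.000,0.790)
cell (3,2): code 1001 → (4.000,2.218)–(3.000,2.811)
cell (4,0): code 0010 → (4.000,0.790)–(4.161,1.000)
cell (4,1): code 0011 → (4.161,1.000)–(4.166,2.000)
cell (4,2): code 0001 → (4.166,2.000)–(4.000,2.218)
total: 10 segments, chained into 1 closed loop(s), length Σ = 8.050108

segments=10 loops=1 length=8.050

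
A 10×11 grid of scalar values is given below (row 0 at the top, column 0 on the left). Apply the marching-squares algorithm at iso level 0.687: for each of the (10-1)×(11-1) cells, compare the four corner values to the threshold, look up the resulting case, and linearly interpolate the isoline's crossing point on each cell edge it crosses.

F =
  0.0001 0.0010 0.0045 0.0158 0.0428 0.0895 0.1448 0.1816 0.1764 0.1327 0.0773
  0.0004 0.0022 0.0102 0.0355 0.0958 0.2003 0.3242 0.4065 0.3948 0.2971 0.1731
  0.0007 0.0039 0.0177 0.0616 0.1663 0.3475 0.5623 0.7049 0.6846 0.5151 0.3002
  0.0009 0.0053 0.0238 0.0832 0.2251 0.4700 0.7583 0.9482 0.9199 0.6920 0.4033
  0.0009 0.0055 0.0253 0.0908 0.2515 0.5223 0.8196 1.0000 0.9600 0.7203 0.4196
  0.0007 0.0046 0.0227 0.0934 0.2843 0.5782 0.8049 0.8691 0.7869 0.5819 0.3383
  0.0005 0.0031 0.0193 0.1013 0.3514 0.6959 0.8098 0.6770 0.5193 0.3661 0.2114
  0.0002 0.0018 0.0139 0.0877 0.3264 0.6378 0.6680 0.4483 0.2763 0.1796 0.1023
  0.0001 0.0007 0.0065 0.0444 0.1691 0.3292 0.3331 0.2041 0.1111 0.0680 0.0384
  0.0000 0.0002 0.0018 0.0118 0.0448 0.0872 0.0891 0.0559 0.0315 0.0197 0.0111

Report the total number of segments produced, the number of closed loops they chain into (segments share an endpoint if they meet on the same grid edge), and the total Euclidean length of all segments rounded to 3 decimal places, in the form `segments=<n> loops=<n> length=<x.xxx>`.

cell (1,6): code 0100 → (1.940,7.000)–(2.000,6.874)
cell (1,7): code 1000 → (2.000,7.882)–(1.940,7.000)
cell (2,5): code 0100 → (2.636,6.000)–(3.000,5.753)
cell (2,6): code 1110 → (2.000,6.874)–(2.636,6.000)
cell (2,7): code 1101 → (2.010,8.000)–(2.000,7.882)
cell (2,8): code 1100 → (2.972,9.000)–(2.010,8.000)
cell (2,9): code 1000 → (3.000,9.017)–(2.972,9.000)
cell (3,5): code 0110 → (3.000,5.753)–(4.000,5.554)
cell (3,9): code 1001 → (4.000,9.111)–(3.000,9.017)
cell (4,5): code 0110 → (4.000,5.554)–(5.000,5.480)
cell (4,8): code 1011 → (5.000,8.487)–(4.241,9.000)
cell (4,9): code 0001 → (4.241,9.000)–(4.000,9.111)
cell (5,4): code 0100 → (5.924,5.000)–(6.000,4.974)
cell (5,5): code 1110 → (5.000,5.480)–(5.924,5.000)
cell (5,6): code 1011 → (6.000,6.925)–(5.948,7.000)
cell (5,7): code 0011 → (5.948,7.000)–(5.373,8.000)
cell (5,8): code 0001 → (5.373,8.000)–(5.000,8.487)
cell (6,4): code 0010 → (6.000,4.974)–(6.153,5.000)
cell (6,5): code 0011 → (6.153,5.000)–(6.866,6.000)
cell (6,6): code 0001 → (6.866,6.000)–(6.000,6.925)
total: 20 segments, chained into 1 closed loop(s), length Σ = 13.921623

segments=20 loops=1 length=13.922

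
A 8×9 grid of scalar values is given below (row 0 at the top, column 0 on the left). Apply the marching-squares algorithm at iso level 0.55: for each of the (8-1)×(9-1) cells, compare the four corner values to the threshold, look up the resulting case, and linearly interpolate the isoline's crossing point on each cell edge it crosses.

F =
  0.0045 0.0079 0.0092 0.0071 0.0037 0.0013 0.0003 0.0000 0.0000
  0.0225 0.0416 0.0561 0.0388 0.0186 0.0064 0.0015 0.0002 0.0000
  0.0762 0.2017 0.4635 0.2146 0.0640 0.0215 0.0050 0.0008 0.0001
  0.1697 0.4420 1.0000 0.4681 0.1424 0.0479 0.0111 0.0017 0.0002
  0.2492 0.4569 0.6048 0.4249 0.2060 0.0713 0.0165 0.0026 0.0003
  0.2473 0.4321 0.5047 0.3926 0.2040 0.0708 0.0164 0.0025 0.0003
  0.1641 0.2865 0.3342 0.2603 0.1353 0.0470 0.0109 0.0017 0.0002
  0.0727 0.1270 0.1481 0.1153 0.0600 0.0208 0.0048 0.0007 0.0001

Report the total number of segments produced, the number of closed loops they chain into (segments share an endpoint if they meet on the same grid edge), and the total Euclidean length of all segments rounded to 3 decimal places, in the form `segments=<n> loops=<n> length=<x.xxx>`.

cell (2,1): code 0100 → (2.161,2.000)–(3.000,1.194)
cell (2,2): code 1000 → (3.000,2.846)–(2.161,2.000)
cell (3,1): code 0110 → (3.000,1.194)–(4.000,1.629)
cell (3,2): code 1001 → (4.000,2.305)–(3.000,2.846)
cell (4,1): code 0010 → (4.000,1.629)–(4.547,2.000)
cell (4,2): code 0001 → (4.547,2.000)–(4.000,2.305)
total: 6 segments, chained into 1 closed loop(s), length Σ = 5.870501

segments=6 loops=1 length=5.871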